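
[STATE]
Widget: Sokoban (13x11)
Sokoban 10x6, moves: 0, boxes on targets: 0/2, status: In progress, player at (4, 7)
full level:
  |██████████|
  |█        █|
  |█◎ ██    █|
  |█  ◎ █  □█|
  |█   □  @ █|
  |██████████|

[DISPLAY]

██████████   
█        █   
█◎ ██    █   
█  ◎ █  □█   
█   □  @ █   
██████████   
Moves: 0  0/2
             
             
             
             


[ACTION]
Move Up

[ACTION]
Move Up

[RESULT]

██████████   
█        █   
█◎ ██  @ █   
█  ◎ █  □█   
█   □    █   
██████████   
Moves: 2  0/2
             
             
             
             


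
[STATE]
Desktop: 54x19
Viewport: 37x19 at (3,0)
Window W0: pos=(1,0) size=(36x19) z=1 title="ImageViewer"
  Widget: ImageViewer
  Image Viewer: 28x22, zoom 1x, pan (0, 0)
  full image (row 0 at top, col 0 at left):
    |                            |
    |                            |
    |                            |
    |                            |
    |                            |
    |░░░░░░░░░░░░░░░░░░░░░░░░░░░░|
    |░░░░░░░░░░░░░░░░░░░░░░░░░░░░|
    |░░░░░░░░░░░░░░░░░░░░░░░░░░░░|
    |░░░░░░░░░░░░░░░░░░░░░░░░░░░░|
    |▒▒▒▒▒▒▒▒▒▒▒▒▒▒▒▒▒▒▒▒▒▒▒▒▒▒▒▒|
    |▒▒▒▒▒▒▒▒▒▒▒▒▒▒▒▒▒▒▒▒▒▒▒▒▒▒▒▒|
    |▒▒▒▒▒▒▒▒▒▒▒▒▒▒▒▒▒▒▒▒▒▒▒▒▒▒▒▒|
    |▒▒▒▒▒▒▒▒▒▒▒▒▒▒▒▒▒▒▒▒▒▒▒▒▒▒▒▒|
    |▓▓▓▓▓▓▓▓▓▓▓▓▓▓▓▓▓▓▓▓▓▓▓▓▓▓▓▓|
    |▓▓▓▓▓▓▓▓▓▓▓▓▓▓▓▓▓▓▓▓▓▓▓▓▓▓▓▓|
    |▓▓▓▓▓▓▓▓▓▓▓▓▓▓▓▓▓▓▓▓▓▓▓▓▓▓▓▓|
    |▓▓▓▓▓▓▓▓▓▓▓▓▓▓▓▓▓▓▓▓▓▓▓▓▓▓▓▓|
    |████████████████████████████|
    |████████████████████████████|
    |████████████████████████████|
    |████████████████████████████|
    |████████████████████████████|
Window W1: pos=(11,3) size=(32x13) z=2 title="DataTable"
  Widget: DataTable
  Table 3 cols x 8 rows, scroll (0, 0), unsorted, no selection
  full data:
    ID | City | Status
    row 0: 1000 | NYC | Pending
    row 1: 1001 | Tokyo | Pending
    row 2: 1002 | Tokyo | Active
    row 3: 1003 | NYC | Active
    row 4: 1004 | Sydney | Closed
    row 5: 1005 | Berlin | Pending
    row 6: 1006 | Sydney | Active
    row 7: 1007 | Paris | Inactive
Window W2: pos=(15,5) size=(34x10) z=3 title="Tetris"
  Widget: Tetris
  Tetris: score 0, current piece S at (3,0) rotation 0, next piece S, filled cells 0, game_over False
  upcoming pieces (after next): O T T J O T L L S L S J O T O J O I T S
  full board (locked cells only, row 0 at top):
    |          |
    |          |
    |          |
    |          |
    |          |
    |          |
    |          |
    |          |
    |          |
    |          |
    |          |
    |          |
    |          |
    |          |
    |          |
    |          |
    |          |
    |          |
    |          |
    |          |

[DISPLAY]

━━━━━━━━━━━━━━━━━━━━━━━━━━━━━━━━━┓   
ImageViewer                      ┃   
─────────────────────────────────┨   
        ┏━━━━━━━━━━━━━━━━━━━━━━━━━━━━
        ┃ DataTable                  
        ┠───┏━━━━━━━━━━━━━━━━━━━━━━━━
        ┃ID ┃ Tetris                 
        ┃───┠────────────────────────
░░░░░░░░┃100┃          │Next:        
░░░░░░░░┃100┃          │ ░░          
░░░░░░░░┃100┃          │░░           
░░░░░░░░┃100┃          │             
▒▒▒▒▒▒▒▒┃100┃          │             
▒▒▒▒▒▒▒▒┃100┃          │             
▒▒▒▒▒▒▒▒┃100┗━━━━━━━━━━━━━━━━━━━━━━━━
▒▒▒▒▒▒▒▒┗━━━━━━━━━━━━━━━━━━━━━━━━━━━━
▓▓▓▓▓▓▓▓▓▓▓▓▓▓▓▓▓▓▓▓▓▓▓▓▓▓▓      ┃   
▓▓▓▓▓▓▓▓▓▓▓▓▓▓▓▓▓▓▓▓▓▓▓▓▓▓▓      ┃   
━━━━━━━━━━━━━━━━━━━━━━━━━━━━━━━━━┛   


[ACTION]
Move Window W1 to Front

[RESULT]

━━━━━━━━━━━━━━━━━━━━━━━━━━━━━━━━━┓   
ImageViewer                      ┃   
─────────────────────────────────┨   
        ┏━━━━━━━━━━━━━━━━━━━━━━━━━━━━
        ┃ DataTable                  
        ┠────────────────────────────
        ┃ID  │City  │Status          
        ┃────┼──────┼────────        
░░░░░░░░┃1000│NYC   │Pending         
░░░░░░░░┃1001│Tokyo │Pending         
░░░░░░░░┃1002│Tokyo │Active          
░░░░░░░░┃1003│NYC   │Active          
▒▒▒▒▒▒▒▒┃1004│Sydney│Closed          
▒▒▒▒▒▒▒▒┃1005│Berlin│Pending         
▒▒▒▒▒▒▒▒┃1006│Sydney│Active          
▒▒▒▒▒▒▒▒┗━━━━━━━━━━━━━━━━━━━━━━━━━━━━
▓▓▓▓▓▓▓▓▓▓▓▓▓▓▓▓▓▓▓▓▓▓▓▓▓▓▓      ┃   
▓▓▓▓▓▓▓▓▓▓▓▓▓▓▓▓▓▓▓▓▓▓▓▓▓▓▓      ┃   
━━━━━━━━━━━━━━━━━━━━━━━━━━━━━━━━━┛   


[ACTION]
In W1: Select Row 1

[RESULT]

━━━━━━━━━━━━━━━━━━━━━━━━━━━━━━━━━┓   
ImageViewer                      ┃   
─────────────────────────────────┨   
        ┏━━━━━━━━━━━━━━━━━━━━━━━━━━━━
        ┃ DataTable                  
        ┠────────────────────────────
        ┃ID  │City  │Status          
        ┃────┼──────┼────────        
░░░░░░░░┃1000│NYC   │Pending         
░░░░░░░░┃>001│Tokyo │Pending         
░░░░░░░░┃1002│Tokyo │Active          
░░░░░░░░┃1003│NYC   │Active          
▒▒▒▒▒▒▒▒┃1004│Sydney│Closed          
▒▒▒▒▒▒▒▒┃1005│Berlin│Pending         
▒▒▒▒▒▒▒▒┃1006│Sydney│Active          
▒▒▒▒▒▒▒▒┗━━━━━━━━━━━━━━━━━━━━━━━━━━━━
▓▓▓▓▓▓▓▓▓▓▓▓▓▓▓▓▓▓▓▓▓▓▓▓▓▓▓      ┃   
▓▓▓▓▓▓▓▓▓▓▓▓▓▓▓▓▓▓▓▓▓▓▓▓▓▓▓      ┃   
━━━━━━━━━━━━━━━━━━━━━━━━━━━━━━━━━┛   


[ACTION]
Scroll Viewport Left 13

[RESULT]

 ┏━━━━━━━━━━━━━━━━━━━━━━━━━━━━━━━━━━┓
 ┃ ImageViewer                      ┃
 ┠──────────────────────────────────┨
 ┃         ┏━━━━━━━━━━━━━━━━━━━━━━━━━
 ┃         ┃ DataTable               
 ┃         ┠─────────────────────────
 ┃         ┃ID  │City  │Status       
 ┃         ┃────┼──────┼────────     
 ┃░░░░░░░░░┃1000│NYC   │Pending      
 ┃░░░░░░░░░┃>001│Tokyo │Pending      
 ┃░░░░░░░░░┃1002│Tokyo │Active       
 ┃░░░░░░░░░┃1003│NYC   │Active       
 ┃▒▒▒▒▒▒▒▒▒┃1004│Sydney│Closed       
 ┃▒▒▒▒▒▒▒▒▒┃1005│Berlin│Pending      
 ┃▒▒▒▒▒▒▒▒▒┃1006│Sydney│Active       
 ┃▒▒▒▒▒▒▒▒▒┗━━━━━━━━━━━━━━━━━━━━━━━━━
 ┃▓▓▓▓▓▓▓▓▓▓▓▓▓▓▓▓▓▓▓▓▓▓▓▓▓▓▓▓      ┃
 ┃▓▓▓▓▓▓▓▓▓▓▓▓▓▓▓▓▓▓▓▓▓▓▓▓▓▓▓▓      ┃
 ┗━━━━━━━━━━━━━━━━━━━━━━━━━━━━━━━━━━┛


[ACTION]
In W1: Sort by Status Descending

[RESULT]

 ┏━━━━━━━━━━━━━━━━━━━━━━━━━━━━━━━━━━┓
 ┃ ImageViewer                      ┃
 ┠──────────────────────────────────┨
 ┃         ┏━━━━━━━━━━━━━━━━━━━━━━━━━
 ┃         ┃ DataTable               
 ┃         ┠─────────────────────────
 ┃         ┃ID  │City  │Status ▼     
 ┃         ┃────┼──────┼────────     
 ┃░░░░░░░░░┃1000│NYC   │Pending      
 ┃░░░░░░░░░┃>001│Tokyo │Pending      
 ┃░░░░░░░░░┃1005│Berlin│Pending      
 ┃░░░░░░░░░┃1007│Paris │Inactive     
 ┃▒▒▒▒▒▒▒▒▒┃1004│Sydney│Closed       
 ┃▒▒▒▒▒▒▒▒▒┃1002│Tokyo │Active       
 ┃▒▒▒▒▒▒▒▒▒┃1003│NYC   │Active       
 ┃▒▒▒▒▒▒▒▒▒┗━━━━━━━━━━━━━━━━━━━━━━━━━
 ┃▓▓▓▓▓▓▓▓▓▓▓▓▓▓▓▓▓▓▓▓▓▓▓▓▓▓▓▓      ┃
 ┃▓▓▓▓▓▓▓▓▓▓▓▓▓▓▓▓▓▓▓▓▓▓▓▓▓▓▓▓      ┃
 ┗━━━━━━━━━━━━━━━━━━━━━━━━━━━━━━━━━━┛


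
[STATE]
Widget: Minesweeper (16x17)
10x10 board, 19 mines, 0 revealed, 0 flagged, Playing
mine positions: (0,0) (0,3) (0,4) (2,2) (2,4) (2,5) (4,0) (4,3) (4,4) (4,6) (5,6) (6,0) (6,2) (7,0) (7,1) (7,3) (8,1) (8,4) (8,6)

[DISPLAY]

■■■■■■■■■■      
■■■■■■■■■■      
■■■■■■■■■■      
■■■■■■■■■■      
■■■■■■■■■■      
■■■■■■■■■■      
■■■■■■■■■■      
■■■■■■■■■■      
■■■■■■■■■■      
■■■■■■■■■■      
                
                
                
                
                
                
                


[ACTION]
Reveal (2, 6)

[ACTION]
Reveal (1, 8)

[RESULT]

■■■■■1          
■■■■■31         
■■■■■■1         
■■■■■■21        
■■■■■■■2        
■■■■■■■2        
■■■■■■■1        
■■■■■■■1        
■■■■■■■1        
■■■■■■■1        
                
                
                
                
                
                
                


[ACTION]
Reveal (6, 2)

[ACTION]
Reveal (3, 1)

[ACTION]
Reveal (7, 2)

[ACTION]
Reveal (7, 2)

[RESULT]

✹■■✹✹1          
■■■■■31         
■■✹■✹✹1         
■■■■■■21        
✹■■✹✹■✹2        
■■■■■■✹2        
✹■✹■■■■1        
✹✹■✹■■■1        
■✹■■✹■✹1        
■■■■■■■1        
                
                
                
                
                
                
                


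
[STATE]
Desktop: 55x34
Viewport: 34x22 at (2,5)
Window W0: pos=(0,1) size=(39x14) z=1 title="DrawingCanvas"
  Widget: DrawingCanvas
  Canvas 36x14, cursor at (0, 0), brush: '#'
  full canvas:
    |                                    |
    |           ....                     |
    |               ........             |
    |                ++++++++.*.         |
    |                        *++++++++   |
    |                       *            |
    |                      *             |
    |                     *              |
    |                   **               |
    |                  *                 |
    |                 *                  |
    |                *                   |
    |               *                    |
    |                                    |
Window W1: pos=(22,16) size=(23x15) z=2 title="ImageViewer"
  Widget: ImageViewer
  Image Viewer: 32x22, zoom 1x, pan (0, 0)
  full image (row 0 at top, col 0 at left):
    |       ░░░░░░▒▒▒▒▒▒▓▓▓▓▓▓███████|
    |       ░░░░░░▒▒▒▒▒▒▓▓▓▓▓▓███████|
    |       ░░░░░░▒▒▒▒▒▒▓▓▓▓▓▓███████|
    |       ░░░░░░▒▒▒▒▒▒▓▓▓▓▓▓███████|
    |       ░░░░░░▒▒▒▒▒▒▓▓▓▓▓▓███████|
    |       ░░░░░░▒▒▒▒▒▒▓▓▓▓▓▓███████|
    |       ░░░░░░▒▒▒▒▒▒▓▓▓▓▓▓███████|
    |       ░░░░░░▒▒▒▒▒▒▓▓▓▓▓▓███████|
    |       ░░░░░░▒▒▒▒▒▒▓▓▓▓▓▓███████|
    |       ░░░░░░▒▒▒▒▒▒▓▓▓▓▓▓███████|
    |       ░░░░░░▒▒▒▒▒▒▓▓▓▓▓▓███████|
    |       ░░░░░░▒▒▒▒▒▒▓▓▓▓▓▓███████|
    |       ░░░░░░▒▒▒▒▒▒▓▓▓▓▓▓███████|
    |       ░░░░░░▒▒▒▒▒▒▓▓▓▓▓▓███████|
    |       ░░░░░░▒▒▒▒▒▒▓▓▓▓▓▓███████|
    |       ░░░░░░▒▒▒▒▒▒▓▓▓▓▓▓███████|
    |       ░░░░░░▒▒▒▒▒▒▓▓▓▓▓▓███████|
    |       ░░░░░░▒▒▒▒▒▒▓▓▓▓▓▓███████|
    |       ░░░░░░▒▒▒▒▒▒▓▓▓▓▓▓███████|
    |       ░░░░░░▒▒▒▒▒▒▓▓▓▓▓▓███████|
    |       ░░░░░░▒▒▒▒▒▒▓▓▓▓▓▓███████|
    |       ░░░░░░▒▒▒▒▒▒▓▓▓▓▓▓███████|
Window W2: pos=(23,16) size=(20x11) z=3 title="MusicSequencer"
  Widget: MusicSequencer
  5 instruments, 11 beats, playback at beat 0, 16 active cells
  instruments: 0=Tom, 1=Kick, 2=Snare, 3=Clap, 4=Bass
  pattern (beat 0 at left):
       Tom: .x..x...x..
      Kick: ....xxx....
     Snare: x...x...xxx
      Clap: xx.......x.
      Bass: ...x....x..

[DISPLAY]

          ....                    
              ........            
               ++++++++.*.        
                       *++++++++  
                      *           
                     *            
                    *             
                  **              
                 *                
━━━━━━━━━━━━━━━━━━━━━━━━━━━━━━━━━━
                                  
                    ┏┏━━━━━━━━━━━━
                    ┃┃ MusicSequen
                    ┠┠────────────
                    ┃┃      ▼12345
                    ┃┃   Tom·█··█·
                    ┃┃  Kick····██
                    ┃┃ Snare█···█·
                    ┃┃  Clap██····
                    ┃┃  Bass···█··
                    ┃┃            
                    ┃┗━━━━━━━━━━━━


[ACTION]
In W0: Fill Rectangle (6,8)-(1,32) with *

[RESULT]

       *************************  
       *************************  
       *************************  
       *************************  
       *************************  
       *************************  
                    *             
                  **              
                 *                
━━━━━━━━━━━━━━━━━━━━━━━━━━━━━━━━━━
                                  
                    ┏┏━━━━━━━━━━━━
                    ┃┃ MusicSequen
                    ┠┠────────────
                    ┃┃      ▼12345
                    ┃┃   Tom·█··█·
                    ┃┃  Kick····██
                    ┃┃ Snare█···█·
                    ┃┃  Clap██····
                    ┃┃  Bass···█··
                    ┃┃            
                    ┃┗━━━━━━━━━━━━


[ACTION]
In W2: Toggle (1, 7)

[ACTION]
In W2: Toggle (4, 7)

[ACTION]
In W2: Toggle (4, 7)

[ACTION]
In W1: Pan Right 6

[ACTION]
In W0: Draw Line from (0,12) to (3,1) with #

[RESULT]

      ####**********************  
  #### *************************  
##     *************************  
       *************************  
       *************************  
       *************************  
                    *             
                  **              
                 *                
━━━━━━━━━━━━━━━━━━━━━━━━━━━━━━━━━━
                                  
                    ┏┏━━━━━━━━━━━━
                    ┃┃ MusicSequen
                    ┠┠────────────
                    ┃┃      ▼12345
                    ┃┃   Tom·█··█·
                    ┃┃  Kick····██
                    ┃┃ Snare█···█·
                    ┃┃  Clap██····
                    ┃┃  Bass···█··
                    ┃┃            
                    ┃┗━━━━━━━━━━━━


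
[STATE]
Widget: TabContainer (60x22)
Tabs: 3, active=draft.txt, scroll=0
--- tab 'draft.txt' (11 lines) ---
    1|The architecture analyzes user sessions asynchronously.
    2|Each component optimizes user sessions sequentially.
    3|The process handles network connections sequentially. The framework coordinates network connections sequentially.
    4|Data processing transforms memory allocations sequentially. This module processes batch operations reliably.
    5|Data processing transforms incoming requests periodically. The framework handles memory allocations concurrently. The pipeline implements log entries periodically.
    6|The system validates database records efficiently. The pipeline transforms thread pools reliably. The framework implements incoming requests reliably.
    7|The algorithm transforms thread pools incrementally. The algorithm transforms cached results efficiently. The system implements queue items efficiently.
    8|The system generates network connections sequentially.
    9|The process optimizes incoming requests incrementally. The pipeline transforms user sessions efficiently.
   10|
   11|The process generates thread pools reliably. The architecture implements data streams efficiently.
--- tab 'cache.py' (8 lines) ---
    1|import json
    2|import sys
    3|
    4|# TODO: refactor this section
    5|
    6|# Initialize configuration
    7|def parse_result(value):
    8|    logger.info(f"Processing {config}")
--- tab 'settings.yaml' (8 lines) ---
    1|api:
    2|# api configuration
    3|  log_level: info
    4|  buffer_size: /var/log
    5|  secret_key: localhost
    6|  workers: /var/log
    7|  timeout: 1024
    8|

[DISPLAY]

[draft.txt]│ cache.py │ settings.yaml                       
────────────────────────────────────────────────────────────
The architecture analyzes user sessions asynchronously.     
Each component optimizes user sessions sequentially.        
The process handles network connections sequentially. The fr
Data processing transforms memory allocations sequentially. 
Data processing transforms incoming requests periodically. T
The system validates database records efficiently. The pipel
The algorithm transforms thread pools incrementally. The alg
The system generates network connections sequentially.      
The process optimizes incoming requests incrementally. The p
                                                            
The process generates thread pools reliably. The architectur
                                                            
                                                            
                                                            
                                                            
                                                            
                                                            
                                                            
                                                            
                                                            


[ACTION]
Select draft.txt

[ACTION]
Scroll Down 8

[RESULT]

[draft.txt]│ cache.py │ settings.yaml                       
────────────────────────────────────────────────────────────
The process optimizes incoming requests incrementally. The p
                                                            
The process generates thread pools reliably. The architectur
                                                            
                                                            
                                                            
                                                            
                                                            
                                                            
                                                            
                                                            
                                                            
                                                            
                                                            
                                                            
                                                            
                                                            
                                                            
                                                            
                                                            


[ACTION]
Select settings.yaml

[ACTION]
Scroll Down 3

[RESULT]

 draft.txt │ cache.py │[settings.yaml]                      
────────────────────────────────────────────────────────────
  buffer_size: /var/log                                     
  secret_key: localhost                                     
  workers: /var/log                                         
  timeout: 1024                                             
                                                            
                                                            
                                                            
                                                            
                                                            
                                                            
                                                            
                                                            
                                                            
                                                            
                                                            
                                                            
                                                            
                                                            
                                                            
                                                            


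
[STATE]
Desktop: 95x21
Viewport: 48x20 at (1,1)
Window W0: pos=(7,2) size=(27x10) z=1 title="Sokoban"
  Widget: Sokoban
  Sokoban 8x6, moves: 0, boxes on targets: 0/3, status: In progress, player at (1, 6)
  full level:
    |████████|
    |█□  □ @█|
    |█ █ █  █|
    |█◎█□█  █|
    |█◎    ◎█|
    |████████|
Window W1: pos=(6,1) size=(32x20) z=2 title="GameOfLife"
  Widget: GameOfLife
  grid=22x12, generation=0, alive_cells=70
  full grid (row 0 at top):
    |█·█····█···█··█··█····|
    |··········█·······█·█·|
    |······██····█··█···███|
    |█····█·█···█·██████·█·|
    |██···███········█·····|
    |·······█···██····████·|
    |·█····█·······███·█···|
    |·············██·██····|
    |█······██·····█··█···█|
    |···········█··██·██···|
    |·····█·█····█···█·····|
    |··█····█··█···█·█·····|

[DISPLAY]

     ┏━━━━━━━━━━━━━━━━━━━━━━━━━━━━━━┓           
     ┃ GameOfLife                   ┃           
     ┠──────────────────────────────┨           
     ┃Gen: 0                        ┃           
     ┃█·█····█···█··█··█····        ┃           
     ┃··········█·······█·█·        ┃           
     ┃······██····█··█···███        ┃           
     ┃█····█·█···█·██████·█·        ┃           
     ┃██···███········█·····        ┃           
     ┃·······█···██····████·        ┃           
     ┃·█····█·······███·█···        ┃           
     ┃·············██·██····        ┃           
     ┃█······██·····█··█···█        ┃           
     ┃···········█··██·██···        ┃           
     ┃·····█·█····█···█·····        ┃           
     ┃··█····█··█···█·█·····        ┃           
     ┃                              ┃           
     ┃                              ┃           
     ┃                              ┃           
     ┗━━━━━━━━━━━━━━━━━━━━━━━━━━━━━━┛           


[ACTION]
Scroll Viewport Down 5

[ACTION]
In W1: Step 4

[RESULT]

     ┏━━━━━━━━━━━━━━━━━━━━━━━━━━━━━━┓           
     ┃ GameOfLife                   ┃           
     ┠──────────────────────────────┨           
     ┃Gen: 4                        ┃           
     ┃······················        ┃           
     ┃······██··············        ┃           
     ┃·····█··██·······██···        ┃           
     ┃·····██·██····████·██·        ┃           
     ┃·██·███··█···███████··        ┃           
     ┃····███·█···█······██·        ┃           
     ┃······███···█··█···██·        ┃           
     ┃······██·········█·█··        ┃           
     ┃············██··███···        ┃           
     ┃·····█·█········███···        ┃           
     ┃······█······█········        ┃           
     ┃······█······████·····        ┃           
     ┃                              ┃           
     ┃                              ┃           
     ┃                              ┃           
     ┗━━━━━━━━━━━━━━━━━━━━━━━━━━━━━━┛           


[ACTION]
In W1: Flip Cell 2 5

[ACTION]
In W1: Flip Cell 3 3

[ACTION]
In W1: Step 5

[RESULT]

     ┏━━━━━━━━━━━━━━━━━━━━━━━━━━━━━━┓           
     ┃ GameOfLife                   ┃           
     ┠──────────────────────────────┨           
     ┃Gen: 9                        ┃           
     ┃······················        ┃           
     ┃········█·█···········        ┃           
     ┃········█··█·····██···        ┃           
     ┃··██·······█··········        ┃           
     ┃··█·█····█············        ┃           
     ┃···█···█··███·········        ┃           
     ┃······█···██··········        ┃           
     ┃······█··█············        ┃           
     ┃·····█··█·············        ┃           
     ┃····██·██·············        ┃           
     ┃····██·██·············        ┃           
     ┃····██················        ┃           
     ┃                              ┃           
     ┃                              ┃           
     ┃                              ┃           
     ┗━━━━━━━━━━━━━━━━━━━━━━━━━━━━━━┛           


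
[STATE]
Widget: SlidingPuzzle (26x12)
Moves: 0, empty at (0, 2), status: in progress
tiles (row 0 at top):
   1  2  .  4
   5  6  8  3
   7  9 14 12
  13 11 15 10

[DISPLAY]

┌────┬────┬────┬────┐     
│  1 │  2 │    │  4 │     
├────┼────┼────┼────┤     
│  5 │  6 │  8 │  3 │     
├────┼────┼────┼────┤     
│  7 │  9 │ 14 │ 12 │     
├────┼────┼────┼────┤     
│ 13 │ 11 │ 15 │ 10 │     
└────┴────┴────┴────┘     
Moves: 0                  
                          
                          


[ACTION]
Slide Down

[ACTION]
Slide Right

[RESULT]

┌────┬────┬────┬────┐     
│  1 │    │  2 │  4 │     
├────┼────┼────┼────┤     
│  5 │  6 │  8 │  3 │     
├────┼────┼────┼────┤     
│  7 │  9 │ 14 │ 12 │     
├────┼────┼────┼────┤     
│ 13 │ 11 │ 15 │ 10 │     
└────┴────┴────┴────┘     
Moves: 1                  
                          
                          


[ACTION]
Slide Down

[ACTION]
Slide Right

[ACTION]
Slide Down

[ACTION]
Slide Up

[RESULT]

┌────┬────┬────┬────┐     
│  5 │  1 │  2 │  4 │     
├────┼────┼────┼────┤     
│    │  6 │  8 │  3 │     
├────┼────┼────┼────┤     
│  7 │  9 │ 14 │ 12 │     
├────┼────┼────┼────┤     
│ 13 │ 11 │ 15 │ 10 │     
└────┴────┴────┴────┘     
Moves: 3                  
                          
                          


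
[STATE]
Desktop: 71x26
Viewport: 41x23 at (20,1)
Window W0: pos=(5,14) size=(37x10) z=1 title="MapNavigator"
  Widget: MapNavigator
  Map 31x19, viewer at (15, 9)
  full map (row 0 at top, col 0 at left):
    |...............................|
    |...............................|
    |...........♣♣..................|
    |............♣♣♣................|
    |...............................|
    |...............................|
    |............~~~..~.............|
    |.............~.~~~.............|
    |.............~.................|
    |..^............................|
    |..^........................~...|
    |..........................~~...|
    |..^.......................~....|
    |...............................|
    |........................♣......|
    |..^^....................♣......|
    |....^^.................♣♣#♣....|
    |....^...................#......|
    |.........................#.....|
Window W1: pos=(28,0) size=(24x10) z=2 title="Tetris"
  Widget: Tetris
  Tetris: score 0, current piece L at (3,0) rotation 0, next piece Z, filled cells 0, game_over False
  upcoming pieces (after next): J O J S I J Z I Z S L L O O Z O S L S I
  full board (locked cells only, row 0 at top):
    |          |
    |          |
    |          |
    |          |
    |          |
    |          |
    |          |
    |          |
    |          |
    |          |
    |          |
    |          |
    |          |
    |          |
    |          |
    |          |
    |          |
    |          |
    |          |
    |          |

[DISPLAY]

        ┃ Tetris               ┃         
        ┠──────────────────────┨         
        ┃          │Next:      ┃         
        ┃          │▓▓         ┃         
        ┃          │ ▓▓        ┃         
        ┃          │           ┃         
        ┃          │           ┃         
        ┃          │           ┃         
        ┗━━━━━━━━━━━━━━━━━━━━━━┛         
                                         
                                         
                                         
                                         
━━━━━━━━━━━━━━━━━━━━━┓                   
                     ┃                   
─────────────────────┨                   
~~~..~.............  ┃                   
.~.~~~.............  ┃                   
.~.................  ┃                   
...@...............  ┃                   
...............~...  ┃                   
..............~~...  ┃                   
━━━━━━━━━━━━━━━━━━━━━┛                   


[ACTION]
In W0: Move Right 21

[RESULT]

        ┃ Tetris               ┃         
        ┠──────────────────────┨         
        ┃          │Next:      ┃         
        ┃          │▓▓         ┃         
        ┃          │ ▓▓        ┃         
        ┃          │           ┃         
        ┃          │           ┃         
        ┃          │           ┃         
        ┗━━━━━━━━━━━━━━━━━━━━━━┛         
                                         
                                         
                                         
                                         
━━━━━━━━━━━━━━━━━━━━━┓                   
                     ┃                   
─────────────────────┨                   
....                 ┃                   
....                 ┃                   
....                 ┃                   
...@                 ┃                   
~...                 ┃                   
~...                 ┃                   
━━━━━━━━━━━━━━━━━━━━━┛                   


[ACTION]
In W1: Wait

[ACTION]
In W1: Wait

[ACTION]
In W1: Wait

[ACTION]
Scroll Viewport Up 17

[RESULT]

        ┏━━━━━━━━━━━━━━━━━━━━━━┓         
        ┃ Tetris               ┃         
        ┠──────────────────────┨         
        ┃          │Next:      ┃         
        ┃          │▓▓         ┃         
        ┃          │ ▓▓        ┃         
        ┃          │           ┃         
        ┃          │           ┃         
        ┃          │           ┃         
        ┗━━━━━━━━━━━━━━━━━━━━━━┛         
                                         
                                         
                                         
                                         
━━━━━━━━━━━━━━━━━━━━━┓                   
                     ┃                   
─────────────────────┨                   
....                 ┃                   
....                 ┃                   
....                 ┃                   
...@                 ┃                   
~...                 ┃                   
~...                 ┃                   


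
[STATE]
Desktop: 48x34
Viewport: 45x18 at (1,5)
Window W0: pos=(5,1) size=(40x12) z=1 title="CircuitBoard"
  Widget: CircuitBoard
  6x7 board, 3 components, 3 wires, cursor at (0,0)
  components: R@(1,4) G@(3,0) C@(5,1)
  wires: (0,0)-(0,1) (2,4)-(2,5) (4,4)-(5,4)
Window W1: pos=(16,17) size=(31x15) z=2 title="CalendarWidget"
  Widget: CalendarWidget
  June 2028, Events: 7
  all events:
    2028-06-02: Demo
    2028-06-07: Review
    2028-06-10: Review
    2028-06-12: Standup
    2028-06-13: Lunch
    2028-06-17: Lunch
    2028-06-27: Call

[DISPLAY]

    ┃0  [.]─ ·                             ┃ 
    ┃                                      ┃ 
    ┃1                   R                 ┃ 
    ┃                                      ┃ 
    ┃2                   · ─ ·             ┃ 
    ┃                                      ┃ 
    ┃3   G                                 ┃ 
    ┗━━━━━━━━━━━━━━━━━━━━━━━━━━━━━━━━━━━━━━┛ 
                                             
                                             
                                             
                                             
               ┏━━━━━━━━━━━━━━━━━━━━━━━━━━━━━
               ┃ CalendarWidget              
               ┠─────────────────────────────
               ┃          June 2028          
               ┃Mo Tu We Th Fr Sa Su         
               ┃          1  2*  3  4        


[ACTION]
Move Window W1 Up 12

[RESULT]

    ┃0  [.]─ · ┏━━━━━━━━━━━━━━━━━━━━━━━━━━━━━
    ┃          ┃ CalendarWidget              
    ┃1         ┠─────────────────────────────
    ┃          ┃          June 2028          
    ┃2         ┃Mo Tu We Th Fr Sa Su         
    ┃          ┃          1  2*  3  4        
    ┃3   G     ┃ 5  6  7*  8  9 10* 11       
    ┗━━━━━━━━━━┃12* 13* 14 15 16 17* 18      
               ┃19 20 21 22 23 24 25         
               ┃26 27* 28 29 30              
               ┃                             
               ┃                             
               ┃                             
               ┃                             
               ┗━━━━━━━━━━━━━━━━━━━━━━━━━━━━━
                                             
                                             
                                             


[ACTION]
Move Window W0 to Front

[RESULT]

    ┃0  [.]─ ·                             ┃━
    ┃                                      ┃ 
    ┃1                   R                 ┃─
    ┃                                      ┃ 
    ┃2                   · ─ ·             ┃ 
    ┃                                      ┃ 
    ┃3   G                                 ┃ 
    ┗━━━━━━━━━━━━━━━━━━━━━━━━━━━━━━━━━━━━━━┛ 
               ┃19 20 21 22 23 24 25         
               ┃26 27* 28 29 30              
               ┃                             
               ┃                             
               ┃                             
               ┃                             
               ┗━━━━━━━━━━━━━━━━━━━━━━━━━━━━━
                                             
                                             
                                             


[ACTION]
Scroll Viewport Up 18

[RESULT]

                                             
    ┏━━━━━━━━━━━━━━━━━━━━━━━━━━━━━━━━━━━━━━┓ 
    ┃ CircuitBoard                         ┃ 
    ┠──────────────────────────────────────┨ 
    ┃   0 1 2 3 4 5                        ┃ 
    ┃0  [.]─ ·                             ┃━
    ┃                                      ┃ 
    ┃1                   R                 ┃─
    ┃                                      ┃ 
    ┃2                   · ─ ·             ┃ 
    ┃                                      ┃ 
    ┃3   G                                 ┃ 
    ┗━━━━━━━━━━━━━━━━━━━━━━━━━━━━━━━━━━━━━━┛ 
               ┃19 20 21 22 23 24 25         
               ┃26 27* 28 29 30              
               ┃                             
               ┃                             
               ┃                             


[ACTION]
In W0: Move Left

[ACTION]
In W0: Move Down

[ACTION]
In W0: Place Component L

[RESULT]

                                             
    ┏━━━━━━━━━━━━━━━━━━━━━━━━━━━━━━━━━━━━━━┓ 
    ┃ CircuitBoard                         ┃ 
    ┠──────────────────────────────────────┨ 
    ┃   0 1 2 3 4 5                        ┃ 
    ┃0   · ─ ·                             ┃━
    ┃                                      ┃ 
    ┃1  [L]              R                 ┃─
    ┃                                      ┃ 
    ┃2                   · ─ ·             ┃ 
    ┃                                      ┃ 
    ┃3   G                                 ┃ 
    ┗━━━━━━━━━━━━━━━━━━━━━━━━━━━━━━━━━━━━━━┛ 
               ┃19 20 21 22 23 24 25         
               ┃26 27* 28 29 30              
               ┃                             
               ┃                             
               ┃                             
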